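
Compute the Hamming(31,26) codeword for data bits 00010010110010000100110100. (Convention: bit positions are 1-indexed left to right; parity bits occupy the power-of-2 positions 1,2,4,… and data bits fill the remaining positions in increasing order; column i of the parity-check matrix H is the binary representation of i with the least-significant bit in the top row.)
Codeword c = d · G (mod 2), d = 00010010110010000100110100:
  c[0] = d·G[:,0] = (00010010110010000100110100)·(11011010101101010101010101) mod 2 = 0+0+0+1+0+0+1+0+1+0+0+0+0+0+0+0+0+1+0+0+0+1+0+1+0+0 mod 2 = 0
  c[1] = d·G[:,1] = (00010010110010000100110100)·(10110110011011001100110011) mod 2 = 0+0+0+1+0+0+1+0+0+1+0+0+1+0+0+0+0+1+0+0+1+1+0+0+0+0 mod 2 = 1
  c[2] = d·G[:,2] = (00010010110010000100110100)·(10000000000000000000000000) mod 2 = 0+0+0+0+0+0+0+0+0+0+0+0+0+0+0+0+0+0+0+0+0+0+0+0+0+0 mod 2 = 0
  c[3] = d·G[:,3] = (00010010110010000100110100)·(01110001111000111100001111) mod 2 = 0+0+0+1+0+0+0+0+1+1+0+0+0+0+0+0+0+1+0+0+0+0+0+1+0+0 mod 2 = 1
  c[4] = d·G[:,4] = (00010010110010000100110100)·(01000000000000000000000000) mod 2 = 0+0+0+0+0+0+0+0+0+0+0+0+0+0+0+0+0+0+0+0+0+0+0+0+0+0 mod 2 = 0
  c[5] = d·G[:,5] = (00010010110010000100110100)·(00100000000000000000000000) mod 2 = 0+0+0+0+0+0+0+0+0+0+0+0+0+0+0+0+0+0+0+0+0+0+0+0+0+0 mod 2 = 0
  c[6] = d·G[:,6] = (00010010110010000100110100)·(00010000000000000000000000) mod 2 = 0+0+0+1+0+0+0+0+0+0+0+0+0+0+0+0+0+0+0+0+0+0+0+0+0+0 mod 2 = 1
  c[7] = d·G[:,7] = (00010010110010000100110100)·(00001111111000000011111111) mod 2 = 0+0+0+0+0+0+1+0+1+1+0+0+0+0+0+0+0+0+0+0+1+1+0+1+0+0 mod 2 = 0
  c[8] = d·G[:,8] = (00010010110010000100110100)·(00001000000000000000000000) mod 2 = 0+0+0+0+0+0+0+0+0+0+0+0+0+0+0+0+0+0+0+0+0+0+0+0+0+0 mod 2 = 0
  c[9] = d·G[:,9] = (00010010110010000100110100)·(00000100000000000000000000) mod 2 = 0+0+0+0+0+0+0+0+0+0+0+0+0+0+0+0+0+0+0+0+0+0+0+0+0+0 mod 2 = 0
  c[10] = d·G[:,10] = (00010010110010000100110100)·(00000010000000000000000000) mod 2 = 0+0+0+0+0+0+1+0+0+0+0+0+0+0+0+0+0+0+0+0+0+0+0+0+0+0 mod 2 = 1
  c[11] = d·G[:,11] = (00010010110010000100110100)·(00000001000000000000000000) mod 2 = 0+0+0+0+0+0+0+0+0+0+0+0+0+0+0+0+0+0+0+0+0+0+0+0+0+0 mod 2 = 0
  c[12] = d·G[:,12] = (00010010110010000100110100)·(00000000100000000000000000) mod 2 = 0+0+0+0+0+0+0+0+1+0+0+0+0+0+0+0+0+0+0+0+0+0+0+0+0+0 mod 2 = 1
  c[13] = d·G[:,13] = (00010010110010000100110100)·(00000000010000000000000000) mod 2 = 0+0+0+0+0+0+0+0+0+1+0+0+0+0+0+0+0+0+0+0+0+0+0+0+0+0 mod 2 = 1
  c[14] = d·G[:,14] = (00010010110010000100110100)·(00000000001000000000000000) mod 2 = 0+0+0+0+0+0+0+0+0+0+0+0+0+0+0+0+0+0+0+0+0+0+0+0+0+0 mod 2 = 0
  c[15] = d·G[:,15] = (00010010110010000100110100)·(00000000000111111111111111) mod 2 = 0+0+0+0+0+0+0+0+0+0+0+0+1+0+0+0+0+1+0+0+1+1+0+1+0+0 mod 2 = 1
  c[16] = d·G[:,16] = (00010010110010000100110100)·(00000000000100000000000000) mod 2 = 0+0+0+0+0+0+0+0+0+0+0+0+0+0+0+0+0+0+0+0+0+0+0+0+0+0 mod 2 = 0
  c[17] = d·G[:,17] = (00010010110010000100110100)·(00000000000010000000000000) mod 2 = 0+0+0+0+0+0+0+0+0+0+0+0+1+0+0+0+0+0+0+0+0+0+0+0+0+0 mod 2 = 1
  c[18] = d·G[:,18] = (00010010110010000100110100)·(00000000000001000000000000) mod 2 = 0+0+0+0+0+0+0+0+0+0+0+0+0+0+0+0+0+0+0+0+0+0+0+0+0+0 mod 2 = 0
  c[19] = d·G[:,19] = (00010010110010000100110100)·(00000000000000100000000000) mod 2 = 0+0+0+0+0+0+0+0+0+0+0+0+0+0+0+0+0+0+0+0+0+0+0+0+0+0 mod 2 = 0
  c[20] = d·G[:,20] = (00010010110010000100110100)·(00000000000000010000000000) mod 2 = 0+0+0+0+0+0+0+0+0+0+0+0+0+0+0+0+0+0+0+0+0+0+0+0+0+0 mod 2 = 0
  c[21] = d·G[:,21] = (00010010110010000100110100)·(00000000000000001000000000) mod 2 = 0+0+0+0+0+0+0+0+0+0+0+0+0+0+0+0+0+0+0+0+0+0+0+0+0+0 mod 2 = 0
  c[22] = d·G[:,22] = (00010010110010000100110100)·(00000000000000000100000000) mod 2 = 0+0+0+0+0+0+0+0+0+0+0+0+0+0+0+0+0+1+0+0+0+0+0+0+0+0 mod 2 = 1
  c[23] = d·G[:,23] = (00010010110010000100110100)·(00000000000000000010000000) mod 2 = 0+0+0+0+0+0+0+0+0+0+0+0+0+0+0+0+0+0+0+0+0+0+0+0+0+0 mod 2 = 0
  c[24] = d·G[:,24] = (00010010110010000100110100)·(00000000000000000001000000) mod 2 = 0+0+0+0+0+0+0+0+0+0+0+0+0+0+0+0+0+0+0+0+0+0+0+0+0+0 mod 2 = 0
  c[25] = d·G[:,25] = (00010010110010000100110100)·(00000000000000000000100000) mod 2 = 0+0+0+0+0+0+0+0+0+0+0+0+0+0+0+0+0+0+0+0+1+0+0+0+0+0 mod 2 = 1
  c[26] = d·G[:,26] = (00010010110010000100110100)·(00000000000000000000010000) mod 2 = 0+0+0+0+0+0+0+0+0+0+0+0+0+0+0+0+0+0+0+0+0+1+0+0+0+0 mod 2 = 1
  c[27] = d·G[:,27] = (00010010110010000100110100)·(00000000000000000000001000) mod 2 = 0+0+0+0+0+0+0+0+0+0+0+0+0+0+0+0+0+0+0+0+0+0+0+0+0+0 mod 2 = 0
  c[28] = d·G[:,28] = (00010010110010000100110100)·(00000000000000000000000100) mod 2 = 0+0+0+0+0+0+0+0+0+0+0+0+0+0+0+0+0+0+0+0+0+0+0+1+0+0 mod 2 = 1
  c[29] = d·G[:,29] = (00010010110010000100110100)·(00000000000000000000000010) mod 2 = 0+0+0+0+0+0+0+0+0+0+0+0+0+0+0+0+0+0+0+0+0+0+0+0+0+0 mod 2 = 0
  c[30] = d·G[:,30] = (00010010110010000100110100)·(00000000000000000000000001) mod 2 = 0+0+0+0+0+0+0+0+0+0+0+0+0+0+0+0+0+0+0+0+0+0+0+0+0+0 mod 2 = 0
Codeword = 0101001000101101010000100110100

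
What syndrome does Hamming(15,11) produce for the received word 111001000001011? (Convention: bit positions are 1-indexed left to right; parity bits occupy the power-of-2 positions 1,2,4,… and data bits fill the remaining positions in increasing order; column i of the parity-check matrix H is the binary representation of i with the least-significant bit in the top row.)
Syndrome s = H · r^T (mod 2), r = 111001000001011:
  s[0] = (101010101010101)·(111001000001011) mod 2 = 1+0+1+0+0+0+0+0+0+0+0+0+0+0+1 mod 2 = 1
  s[1] = (011001100110011)·(111001000001011) mod 2 = 0+1+1+0+0+1+0+0+0+0+0+0+0+1+1 mod 2 = 1
  s[2] = (000111100001111)·(111001000001011) mod 2 = 0+0+0+0+0+1+0+0+0+0+0+1+0+1+1 mod 2 = 0
  s[3] = (000000011111111)·(111001000001011) mod 2 = 0+0+0+0+0+0+0+0+0+0+0+1+0+1+1 mod 2 = 1
Syndrome = 1101
Non-zero syndrome: error at position 11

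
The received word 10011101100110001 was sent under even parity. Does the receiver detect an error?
Sum of received bits: 1+0+0+1+1+1+0+1+1+0+0+1+1+0+0+0+1 = 9; 9 mod 2 = 1. Result is 1 ≠ 0 → error detected.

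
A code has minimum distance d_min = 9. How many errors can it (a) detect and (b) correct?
(a) Detection requires d_min ≥ e+1, so e ≤ d_min − 1 = 8.
(b) Correction requires d_min ≥ 2t+1, so t ≤ ⌊(d_min − 1)/2⌋ = ⌊8/2⌋ = 4.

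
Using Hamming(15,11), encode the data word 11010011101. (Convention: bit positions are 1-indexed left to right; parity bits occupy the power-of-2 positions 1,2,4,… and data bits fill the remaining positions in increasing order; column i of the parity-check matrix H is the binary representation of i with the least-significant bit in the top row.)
Codeword c = d · G (mod 2), d = 11010011101:
  c[0] = d·G[:,0] = (11010011101)·(11011010101) mod 2 = 1+1+0+1+0+0+1+0+1+0+1 mod 2 = 0
  c[1] = d·G[:,1] = (11010011101)·(10110110011) mod 2 = 1+0+0+1+0+0+1+0+0+0+1 mod 2 = 0
  c[2] = d·G[:,2] = (11010011101)·(10000000000) mod 2 = 1+0+0+0+0+0+0+0+0+0+0 mod 2 = 1
  c[3] = d·G[:,3] = (11010011101)·(01110001111) mod 2 = 0+1+0+1+0+0+0+1+1+0+1 mod 2 = 1
  c[4] = d·G[:,4] = (11010011101)·(01000000000) mod 2 = 0+1+0+0+0+0+0+0+0+0+0 mod 2 = 1
  c[5] = d·G[:,5] = (11010011101)·(00100000000) mod 2 = 0+0+0+0+0+0+0+0+0+0+0 mod 2 = 0
  c[6] = d·G[:,6] = (11010011101)·(00010000000) mod 2 = 0+0+0+1+0+0+0+0+0+0+0 mod 2 = 1
  c[7] = d·G[:,7] = (11010011101)·(00001111111) mod 2 = 0+0+0+0+0+0+1+1+1+0+1 mod 2 = 0
  c[8] = d·G[:,8] = (11010011101)·(00001000000) mod 2 = 0+0+0+0+0+0+0+0+0+0+0 mod 2 = 0
  c[9] = d·G[:,9] = (11010011101)·(00000100000) mod 2 = 0+0+0+0+0+0+0+0+0+0+0 mod 2 = 0
  c[10] = d·G[:,10] = (11010011101)·(00000010000) mod 2 = 0+0+0+0+0+0+1+0+0+0+0 mod 2 = 1
  c[11] = d·G[:,11] = (11010011101)·(00000001000) mod 2 = 0+0+0+0+0+0+0+1+0+0+0 mod 2 = 1
  c[12] = d·G[:,12] = (11010011101)·(00000000100) mod 2 = 0+0+0+0+0+0+0+0+1+0+0 mod 2 = 1
  c[13] = d·G[:,13] = (11010011101)·(00000000010) mod 2 = 0+0+0+0+0+0+0+0+0+0+0 mod 2 = 0
  c[14] = d·G[:,14] = (11010011101)·(00000000001) mod 2 = 0+0+0+0+0+0+0+0+0+0+1 mod 2 = 1
Codeword = 001110100011101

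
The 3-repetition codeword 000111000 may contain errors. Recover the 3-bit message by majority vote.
Split into 3-bit blocks and majority-vote each:
  block 1 = 000: 0 ones, 3 zeros → 0
  block 2 = 111: 3 ones, 0 zeros → 1
  block 3 = 000: 0 ones, 3 zeros → 0
Decoded = 010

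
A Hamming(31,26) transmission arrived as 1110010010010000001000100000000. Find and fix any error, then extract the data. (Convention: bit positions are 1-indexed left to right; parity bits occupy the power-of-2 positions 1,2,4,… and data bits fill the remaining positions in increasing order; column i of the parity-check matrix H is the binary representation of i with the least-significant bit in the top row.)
Syndrome s = H · r^T (mod 2), r = 1110010010010000001000100000000:
  s[0] = (1010101010101010101010101010101)·(1110010010010000001000100000000) mod 2 = 1+0+1+0+0+0+0+0+1+0+0+0+0+0+0+0+0+0+1+0+0+0+1+0+0+0+0+0+0+0+0 mod 2 = 1
  s[1] = (0110011001100110011001100110011)·(1110010010010000001000100000000) mod 2 = 0+1+1+0+0+1+0+0+0+0+0+0+0+0+0+0+0+0+1+0+0+0+1+0+0+0+0+0+0+0+0 mod 2 = 1
  s[2] = (0001111000011110000111100001111)·(1110010010010000001000100000000) mod 2 = 0+0+0+0+0+1+0+0+0+0+0+1+0+0+0+0+0+0+0+0+0+0+1+0+0+0+0+0+0+0+0 mod 2 = 1
  s[3] = (0000000111111110000000011111111)·(1110010010010000001000100000000) mod 2 = 0+0+0+0+0+0+0+0+1+0+0+1+0+0+0+0+0+0+0+0+0+0+0+0+0+0+0+0+0+0+0 mod 2 = 0
  s[4] = (0000000000000001111111111111111)·(1110010010010000001000100000000) mod 2 = 0+0+0+0+0+0+0+0+0+0+0+0+0+0+0+0+0+0+1+0+0+0+1+0+0+0+0+0+0+0+0 mod 2 = 0
Syndrome = 11100
Column 7 of H equals this syndrome → error at bit 7 (1-indexed).
Flip bit 7: 1110010010010000001000100000000 → 1110011010010000001000100000000
Extract data bits at positions {3,5,6,7,9,10,11,12,13,14,15,17,18,19,20,21,22,23,24,25,26,27,28,29,30,31}: 10111001000001000100000000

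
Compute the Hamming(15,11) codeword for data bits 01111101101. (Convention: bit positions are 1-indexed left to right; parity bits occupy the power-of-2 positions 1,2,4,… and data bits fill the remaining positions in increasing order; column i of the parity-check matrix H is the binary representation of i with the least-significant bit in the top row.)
Codeword c = d · G (mod 2), d = 01111101101:
  c[0] = d·G[:,0] = (01111101101)·(11011010101) mod 2 = 0+1+0+1+1+0+0+0+1+0+1 mod 2 = 1
  c[1] = d·G[:,1] = (01111101101)·(10110110011) mod 2 = 0+0+1+1+0+1+0+0+0+0+1 mod 2 = 0
  c[2] = d·G[:,2] = (01111101101)·(10000000000) mod 2 = 0+0+0+0+0+0+0+0+0+0+0 mod 2 = 0
  c[3] = d·G[:,3] = (01111101101)·(01110001111) mod 2 = 0+1+1+1+0+0+0+1+1+0+1 mod 2 = 0
  c[4] = d·G[:,4] = (01111101101)·(01000000000) mod 2 = 0+1+0+0+0+0+0+0+0+0+0 mod 2 = 1
  c[5] = d·G[:,5] = (01111101101)·(00100000000) mod 2 = 0+0+1+0+0+0+0+0+0+0+0 mod 2 = 1
  c[6] = d·G[:,6] = (01111101101)·(00010000000) mod 2 = 0+0+0+1+0+0+0+0+0+0+0 mod 2 = 1
  c[7] = d·G[:,7] = (01111101101)·(00001111111) mod 2 = 0+0+0+0+1+1+0+1+1+0+1 mod 2 = 1
  c[8] = d·G[:,8] = (01111101101)·(00001000000) mod 2 = 0+0+0+0+1+0+0+0+0+0+0 mod 2 = 1
  c[9] = d·G[:,9] = (01111101101)·(00000100000) mod 2 = 0+0+0+0+0+1+0+0+0+0+0 mod 2 = 1
  c[10] = d·G[:,10] = (01111101101)·(00000010000) mod 2 = 0+0+0+0+0+0+0+0+0+0+0 mod 2 = 0
  c[11] = d·G[:,11] = (01111101101)·(00000001000) mod 2 = 0+0+0+0+0+0+0+1+0+0+0 mod 2 = 1
  c[12] = d·G[:,12] = (01111101101)·(00000000100) mod 2 = 0+0+0+0+0+0+0+0+1+0+0 mod 2 = 1
  c[13] = d·G[:,13] = (01111101101)·(00000000010) mod 2 = 0+0+0+0+0+0+0+0+0+0+0 mod 2 = 0
  c[14] = d·G[:,14] = (01111101101)·(00000000001) mod 2 = 0+0+0+0+0+0+0+0+0+0+1 mod 2 = 1
Codeword = 100011111101101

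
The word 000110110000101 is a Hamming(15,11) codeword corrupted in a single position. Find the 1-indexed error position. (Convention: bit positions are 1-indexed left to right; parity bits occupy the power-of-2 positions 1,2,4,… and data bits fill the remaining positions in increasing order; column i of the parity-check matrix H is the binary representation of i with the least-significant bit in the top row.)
Syndrome s = H · r^T (mod 2), r = 000110110000101:
  s[0] = (101010101010101)·(000110110000101) mod 2 = 0+0+0+0+1+0+1+0+0+0+0+0+1+0+1 mod 2 = 0
  s[1] = (011001100110011)·(000110110000101) mod 2 = 0+0+0+0+0+0+1+0+0+0+0+0+0+0+1 mod 2 = 0
  s[2] = (000111100001111)·(000110110000101) mod 2 = 0+0+0+1+1+0+1+0+0+0+0+0+1+0+1 mod 2 = 1
  s[3] = (000000011111111)·(000110110000101) mod 2 = 0+0+0+0+0+0+0+1+0+0+0+0+1+0+1 mod 2 = 1
Syndrome = 0011
Column i of H is the binary representation of i, so the syndrome is the binary index of the flipped bit.
Read s = 0011 with s[0] as LSB: 0·2^0 + 0·2^1 + 1·2^2 + 1·2^3 = 12.
Error is at bit position 12.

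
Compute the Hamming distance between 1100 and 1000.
XOR = 0100, count of 1s = 1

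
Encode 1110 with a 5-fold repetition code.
Repeat each bit 5× and concatenate:
1→11111  1→11111  1→11111  0→00000
Codeword = 11111111111111100000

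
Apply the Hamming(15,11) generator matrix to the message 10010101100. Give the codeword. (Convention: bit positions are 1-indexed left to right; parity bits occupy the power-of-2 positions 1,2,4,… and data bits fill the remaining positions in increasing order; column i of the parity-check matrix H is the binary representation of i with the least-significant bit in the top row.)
Codeword c = d · G (mod 2), d = 10010101100:
  c[0] = d·G[:,0] = (10010101100)·(11011010101) mod 2 = 1+0+0+1+0+0+0+0+1+0+0 mod 2 = 1
  c[1] = d·G[:,1] = (10010101100)·(10110110011) mod 2 = 1+0+0+1+0+1+0+0+0+0+0 mod 2 = 1
  c[2] = d·G[:,2] = (10010101100)·(10000000000) mod 2 = 1+0+0+0+0+0+0+0+0+0+0 mod 2 = 1
  c[3] = d·G[:,3] = (10010101100)·(01110001111) mod 2 = 0+0+0+1+0+0+0+1+1+0+0 mod 2 = 1
  c[4] = d·G[:,4] = (10010101100)·(01000000000) mod 2 = 0+0+0+0+0+0+0+0+0+0+0 mod 2 = 0
  c[5] = d·G[:,5] = (10010101100)·(00100000000) mod 2 = 0+0+0+0+0+0+0+0+0+0+0 mod 2 = 0
  c[6] = d·G[:,6] = (10010101100)·(00010000000) mod 2 = 0+0+0+1+0+0+0+0+0+0+0 mod 2 = 1
  c[7] = d·G[:,7] = (10010101100)·(00001111111) mod 2 = 0+0+0+0+0+1+0+1+1+0+0 mod 2 = 1
  c[8] = d·G[:,8] = (10010101100)·(00001000000) mod 2 = 0+0+0+0+0+0+0+0+0+0+0 mod 2 = 0
  c[9] = d·G[:,9] = (10010101100)·(00000100000) mod 2 = 0+0+0+0+0+1+0+0+0+0+0 mod 2 = 1
  c[10] = d·G[:,10] = (10010101100)·(00000010000) mod 2 = 0+0+0+0+0+0+0+0+0+0+0 mod 2 = 0
  c[11] = d·G[:,11] = (10010101100)·(00000001000) mod 2 = 0+0+0+0+0+0+0+1+0+0+0 mod 2 = 1
  c[12] = d·G[:,12] = (10010101100)·(00000000100) mod 2 = 0+0+0+0+0+0+0+0+1+0+0 mod 2 = 1
  c[13] = d·G[:,13] = (10010101100)·(00000000010) mod 2 = 0+0+0+0+0+0+0+0+0+0+0 mod 2 = 0
  c[14] = d·G[:,14] = (10010101100)·(00000000001) mod 2 = 0+0+0+0+0+0+0+0+0+0+0 mod 2 = 0
Codeword = 111100110101100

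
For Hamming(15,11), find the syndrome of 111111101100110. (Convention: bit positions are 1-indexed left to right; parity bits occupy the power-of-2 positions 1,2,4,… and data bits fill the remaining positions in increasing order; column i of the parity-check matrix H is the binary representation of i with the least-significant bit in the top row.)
Syndrome s = H · r^T (mod 2), r = 111111101100110:
  s[0] = (101010101010101)·(111111101100110) mod 2 = 1+0+1+0+1+0+1+0+1+0+0+0+1+0+0 mod 2 = 0
  s[1] = (011001100110011)·(111111101100110) mod 2 = 0+1+1+0+0+1+1+0+0+1+0+0+0+1+0 mod 2 = 0
  s[2] = (000111100001111)·(111111101100110) mod 2 = 0+0+0+1+1+1+1+0+0+0+0+0+1+1+0 mod 2 = 0
  s[3] = (000000011111111)·(111111101100110) mod 2 = 0+0+0+0+0+0+0+0+1+1+0+0+1+1+0 mod 2 = 0
Syndrome = 0000
s = 0: no error detected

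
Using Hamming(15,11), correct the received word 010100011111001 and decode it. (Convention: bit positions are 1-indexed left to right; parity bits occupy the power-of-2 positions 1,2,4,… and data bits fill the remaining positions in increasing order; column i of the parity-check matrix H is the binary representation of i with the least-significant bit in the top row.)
Syndrome s = H · r^T (mod 2), r = 010100011111001:
  s[0] = (101010101010101)·(010100011111001) mod 2 = 0+0+0+0+0+0+0+0+1+0+1+0+0+0+1 mod 2 = 1
  s[1] = (011001100110011)·(010100011111001) mod 2 = 0+1+0+0+0+0+0+0+0+1+1+0+0+0+1 mod 2 = 0
  s[2] = (000111100001111)·(010100011111001) mod 2 = 0+0+0+1+0+0+0+0+0+0+0+1+0+0+1 mod 2 = 1
  s[3] = (000000011111111)·(010100011111001) mod 2 = 0+0+0+0+0+0+0+1+1+1+1+1+0+0+1 mod 2 = 0
Syndrome = 1010
Column 5 of H equals this syndrome → error at bit 5 (1-indexed).
Flip bit 5: 010100011111001 → 010110011111001
Extract data bits at positions {3,5,6,7,9,10,11,12,13,14,15}: 01001111001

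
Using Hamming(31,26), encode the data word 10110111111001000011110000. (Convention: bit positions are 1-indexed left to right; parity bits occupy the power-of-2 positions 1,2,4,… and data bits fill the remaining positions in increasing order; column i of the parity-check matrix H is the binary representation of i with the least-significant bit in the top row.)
Codeword c = d · G (mod 2), d = 10110111111001000011110000:
  c[0] = d·G[:,0] = (10110111111001000011110000)·(11011010101101010101010101) mod 2 = 1+0+0+1+0+0+1+0+1+0+1+0+0+1+0+0+0+0+0+1+0+1+0+0+0+0 mod 2 = 0
  c[1] = d·G[:,1] = (10110111111001000011110000)·(10110110011011001100110011) mod 2 = 1+0+1+1+0+1+1+0+0+1+1+0+0+1+0+0+0+0+0+0+1+1+0+0+0+0 mod 2 = 0
  c[2] = d·G[:,2] = (10110111111001000011110000)·(10000000000000000000000000) mod 2 = 1+0+0+0+0+0+0+0+0+0+0+0+0+0+0+0+0+0+0+0+0+0+0+0+0+0 mod 2 = 1
  c[3] = d·G[:,3] = (10110111111001000011110000)·(01110001111000111100001111) mod 2 = 0+0+1+1+0+0+0+1+1+1+1+0+0+0+0+0+0+0+0+0+0+0+0+0+0+0 mod 2 = 0
  c[4] = d·G[:,4] = (10110111111001000011110000)·(01000000000000000000000000) mod 2 = 0+0+0+0+0+0+0+0+0+0+0+0+0+0+0+0+0+0+0+0+0+0+0+0+0+0 mod 2 = 0
  c[5] = d·G[:,5] = (10110111111001000011110000)·(00100000000000000000000000) mod 2 = 0+0+1+0+0+0+0+0+0+0+0+0+0+0+0+0+0+0+0+0+0+0+0+0+0+0 mod 2 = 1
  c[6] = d·G[:,6] = (10110111111001000011110000)·(00010000000000000000000000) mod 2 = 0+0+0+1+0+0+0+0+0+0+0+0+0+0+0+0+0+0+0+0+0+0+0+0+0+0 mod 2 = 1
  c[7] = d·G[:,7] = (10110111111001000011110000)·(00001111111000000011111111) mod 2 = 0+0+0+0+0+1+1+1+1+1+1+0+0+0+0+0+0+0+1+1+1+1+0+0+0+0 mod 2 = 0
  c[8] = d·G[:,8] = (10110111111001000011110000)·(00001000000000000000000000) mod 2 = 0+0+0+0+0+0+0+0+0+0+0+0+0+0+0+0+0+0+0+0+0+0+0+0+0+0 mod 2 = 0
  c[9] = d·G[:,9] = (10110111111001000011110000)·(00000100000000000000000000) mod 2 = 0+0+0+0+0+1+0+0+0+0+0+0+0+0+0+0+0+0+0+0+0+0+0+0+0+0 mod 2 = 1
  c[10] = d·G[:,10] = (10110111111001000011110000)·(00000010000000000000000000) mod 2 = 0+0+0+0+0+0+1+0+0+0+0+0+0+0+0+0+0+0+0+0+0+0+0+0+0+0 mod 2 = 1
  c[11] = d·G[:,11] = (10110111111001000011110000)·(00000001000000000000000000) mod 2 = 0+0+0+0+0+0+0+1+0+0+0+0+0+0+0+0+0+0+0+0+0+0+0+0+0+0 mod 2 = 1
  c[12] = d·G[:,12] = (10110111111001000011110000)·(00000000100000000000000000) mod 2 = 0+0+0+0+0+0+0+0+1+0+0+0+0+0+0+0+0+0+0+0+0+0+0+0+0+0 mod 2 = 1
  c[13] = d·G[:,13] = (10110111111001000011110000)·(00000000010000000000000000) mod 2 = 0+0+0+0+0+0+0+0+0+1+0+0+0+0+0+0+0+0+0+0+0+0+0+0+0+0 mod 2 = 1
  c[14] = d·G[:,14] = (10110111111001000011110000)·(00000000001000000000000000) mod 2 = 0+0+0+0+0+0+0+0+0+0+1+0+0+0+0+0+0+0+0+0+0+0+0+0+0+0 mod 2 = 1
  c[15] = d·G[:,15] = (10110111111001000011110000)·(00000000000111111111111111) mod 2 = 0+0+0+0+0+0+0+0+0+0+0+0+0+1+0+0+0+0+1+1+1+1+0+0+0+0 mod 2 = 1
  c[16] = d·G[:,16] = (10110111111001000011110000)·(00000000000100000000000000) mod 2 = 0+0+0+0+0+0+0+0+0+0+0+0+0+0+0+0+0+0+0+0+0+0+0+0+0+0 mod 2 = 0
  c[17] = d·G[:,17] = (10110111111001000011110000)·(00000000000010000000000000) mod 2 = 0+0+0+0+0+0+0+0+0+0+0+0+0+0+0+0+0+0+0+0+0+0+0+0+0+0 mod 2 = 0
  c[18] = d·G[:,18] = (10110111111001000011110000)·(00000000000001000000000000) mod 2 = 0+0+0+0+0+0+0+0+0+0+0+0+0+1+0+0+0+0+0+0+0+0+0+0+0+0 mod 2 = 1
  c[19] = d·G[:,19] = (10110111111001000011110000)·(00000000000000100000000000) mod 2 = 0+0+0+0+0+0+0+0+0+0+0+0+0+0+0+0+0+0+0+0+0+0+0+0+0+0 mod 2 = 0
  c[20] = d·G[:,20] = (10110111111001000011110000)·(00000000000000010000000000) mod 2 = 0+0+0+0+0+0+0+0+0+0+0+0+0+0+0+0+0+0+0+0+0+0+0+0+0+0 mod 2 = 0
  c[21] = d·G[:,21] = (10110111111001000011110000)·(00000000000000001000000000) mod 2 = 0+0+0+0+0+0+0+0+0+0+0+0+0+0+0+0+0+0+0+0+0+0+0+0+0+0 mod 2 = 0
  c[22] = d·G[:,22] = (10110111111001000011110000)·(00000000000000000100000000) mod 2 = 0+0+0+0+0+0+0+0+0+0+0+0+0+0+0+0+0+0+0+0+0+0+0+0+0+0 mod 2 = 0
  c[23] = d·G[:,23] = (10110111111001000011110000)·(00000000000000000010000000) mod 2 = 0+0+0+0+0+0+0+0+0+0+0+0+0+0+0+0+0+0+1+0+0+0+0+0+0+0 mod 2 = 1
  c[24] = d·G[:,24] = (10110111111001000011110000)·(00000000000000000001000000) mod 2 = 0+0+0+0+0+0+0+0+0+0+0+0+0+0+0+0+0+0+0+1+0+0+0+0+0+0 mod 2 = 1
  c[25] = d·G[:,25] = (10110111111001000011110000)·(00000000000000000000100000) mod 2 = 0+0+0+0+0+0+0+0+0+0+0+0+0+0+0+0+0+0+0+0+1+0+0+0+0+0 mod 2 = 1
  c[26] = d·G[:,26] = (10110111111001000011110000)·(00000000000000000000010000) mod 2 = 0+0+0+0+0+0+0+0+0+0+0+0+0+0+0+0+0+0+0+0+0+1+0+0+0+0 mod 2 = 1
  c[27] = d·G[:,27] = (10110111111001000011110000)·(00000000000000000000001000) mod 2 = 0+0+0+0+0+0+0+0+0+0+0+0+0+0+0+0+0+0+0+0+0+0+0+0+0+0 mod 2 = 0
  c[28] = d·G[:,28] = (10110111111001000011110000)·(00000000000000000000000100) mod 2 = 0+0+0+0+0+0+0+0+0+0+0+0+0+0+0+0+0+0+0+0+0+0+0+0+0+0 mod 2 = 0
  c[29] = d·G[:,29] = (10110111111001000011110000)·(00000000000000000000000010) mod 2 = 0+0+0+0+0+0+0+0+0+0+0+0+0+0+0+0+0+0+0+0+0+0+0+0+0+0 mod 2 = 0
  c[30] = d·G[:,30] = (10110111111001000011110000)·(00000000000000000000000001) mod 2 = 0+0+0+0+0+0+0+0+0+0+0+0+0+0+0+0+0+0+0+0+0+0+0+0+0+0 mod 2 = 0
Codeword = 0010011001111111001000011110000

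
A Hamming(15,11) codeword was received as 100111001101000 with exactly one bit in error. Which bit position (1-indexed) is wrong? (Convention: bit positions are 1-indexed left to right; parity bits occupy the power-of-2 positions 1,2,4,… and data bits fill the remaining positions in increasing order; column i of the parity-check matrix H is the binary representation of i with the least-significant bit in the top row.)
Syndrome s = H · r^T (mod 2), r = 100111001101000:
  s[0] = (101010101010101)·(100111001101000) mod 2 = 1+0+0+0+1+0+0+0+1+0+0+0+0+0+0 mod 2 = 1
  s[1] = (011001100110011)·(100111001101000) mod 2 = 0+0+0+0+0+1+0+0+0+1+0+0+0+0+0 mod 2 = 0
  s[2] = (000111100001111)·(100111001101000) mod 2 = 0+0+0+1+1+1+0+0+0+0+0+1+0+0+0 mod 2 = 0
  s[3] = (000000011111111)·(100111001101000) mod 2 = 0+0+0+0+0+0+0+0+1+1+0+1+0+0+0 mod 2 = 1
Syndrome = 1001
Column i of H is the binary representation of i, so the syndrome is the binary index of the flipped bit.
Read s = 1001 with s[0] as LSB: 1·2^0 + 0·2^1 + 0·2^2 + 1·2^3 = 9.
Error is at bit position 9.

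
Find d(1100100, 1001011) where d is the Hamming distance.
XOR = 0101111, count of 1s = 5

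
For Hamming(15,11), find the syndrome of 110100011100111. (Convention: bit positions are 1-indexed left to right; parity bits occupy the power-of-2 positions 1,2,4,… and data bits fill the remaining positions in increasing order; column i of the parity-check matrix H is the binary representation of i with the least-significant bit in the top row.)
Syndrome s = H · r^T (mod 2), r = 110100011100111:
  s[0] = (101010101010101)·(110100011100111) mod 2 = 1+0+0+0+0+0+0+0+1+0+0+0+1+0+1 mod 2 = 0
  s[1] = (011001100110011)·(110100011100111) mod 2 = 0+1+0+0+0+0+0+0+0+1+0+0+0+1+1 mod 2 = 0
  s[2] = (000111100001111)·(110100011100111) mod 2 = 0+0+0+1+0+0+0+0+0+0+0+0+1+1+1 mod 2 = 0
  s[3] = (000000011111111)·(110100011100111) mod 2 = 0+0+0+0+0+0+0+1+1+1+0+0+1+1+1 mod 2 = 0
Syndrome = 0000
s = 0: no error detected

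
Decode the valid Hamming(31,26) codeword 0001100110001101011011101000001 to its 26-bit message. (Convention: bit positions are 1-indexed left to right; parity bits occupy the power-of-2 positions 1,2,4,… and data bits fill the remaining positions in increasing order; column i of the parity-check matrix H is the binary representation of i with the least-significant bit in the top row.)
Parity bits occupy power-of-2 positions; data bits are at positions {3,5,6,7,9,10,11,12,13,14,15,17,18,19,20,21,22,23,24,25,26,27,28,29,30,31} (1-indexed).
Extract: c[3]=0 c[5]=1 c[6]=0 c[7]=0 c[9]=1 c[10]=0 c[11]=0 c[12]=0 c[13]=1 c[14]=1 c[15]=0 c[17]=0 c[18]=1 c[19]=1 c[20]=0 c[21]=1 c[22]=1 c[23]=1 c[24]=0 c[25]=1 c[26]=0 c[27]=0 c[28]=0 c[29]=0 c[30]=0 c[31]=1
Data = 01001000110011011101000001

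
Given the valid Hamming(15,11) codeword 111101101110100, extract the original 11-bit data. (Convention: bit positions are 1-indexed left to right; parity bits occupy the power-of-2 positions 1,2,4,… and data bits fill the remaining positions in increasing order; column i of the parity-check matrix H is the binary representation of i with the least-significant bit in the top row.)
Parity bits occupy power-of-2 positions; data bits are at positions {3,5,6,7,9,10,11,12,13,14,15} (1-indexed).
Extract: c[3]=1 c[5]=0 c[6]=1 c[7]=1 c[9]=1 c[10]=1 c[11]=1 c[12]=0 c[13]=1 c[14]=0 c[15]=0
Data = 10111110100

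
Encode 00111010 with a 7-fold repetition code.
Repeat each bit 7× and concatenate:
0→0000000  0→0000000  1→1111111  1→1111111  1→1111111  0→0000000  1→1111111  0→0000000
Codeword = 00000000000000111111111111111111111000000011111110000000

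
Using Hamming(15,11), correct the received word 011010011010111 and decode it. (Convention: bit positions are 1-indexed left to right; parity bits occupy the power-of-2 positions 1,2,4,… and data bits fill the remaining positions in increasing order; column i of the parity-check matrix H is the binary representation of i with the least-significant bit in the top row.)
Syndrome s = H · r^T (mod 2), r = 011010011010111:
  s[0] = (101010101010101)·(011010011010111) mod 2 = 0+0+1+0+1+0+0+0+1+0+1+0+1+0+1 mod 2 = 0
  s[1] = (011001100110011)·(011010011010111) mod 2 = 0+1+1+0+0+0+0+0+0+0+1+0+0+1+1 mod 2 = 1
  s[2] = (000111100001111)·(011010011010111) mod 2 = 0+0+0+0+1+0+0+0+0+0+0+0+1+1+1 mod 2 = 0
  s[3] = (000000011111111)·(011010011010111) mod 2 = 0+0+0+0+0+0+0+1+1+0+1+0+1+1+1 mod 2 = 0
Syndrome = 0100
Column 2 of H equals this syndrome → error at bit 2 (1-indexed).
Flip bit 2: 011010011010111 → 001010011010111
Extract data bits at positions {3,5,6,7,9,10,11,12,13,14,15}: 11001010111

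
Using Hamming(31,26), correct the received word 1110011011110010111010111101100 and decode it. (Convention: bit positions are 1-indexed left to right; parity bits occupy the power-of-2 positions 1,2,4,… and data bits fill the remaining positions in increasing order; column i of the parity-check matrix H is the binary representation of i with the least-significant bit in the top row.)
Syndrome s = H · r^T (mod 2), r = 1110011011110010111010111101100:
  s[0] = (1010101010101010101010101010101)·(1110011011110010111010111101100) mod 2 = 1+0+1+0+0+0+1+0+1+0+1+0+0+0+1+0+1+0+1+0+1+0+1+0+1+0+0+0+1+0+0 mod 2 = 0
  s[1] = (0110011001100110011001100110011)·(1110011011110010111010111101100) mod 2 = 0+1+1+0+0+1+1+0+0+1+1+0+0+0+1+0+0+1+1+0+0+0+1+0+0+1+0+0+0+0+0 mod 2 = 1
  s[2] = (0001111000011110000111100001111)·(1110011011110010111010111101100) mod 2 = 0+0+0+0+0+1+1+0+0+0+0+1+0+0+1+0+0+0+0+0+1+0+1+0+0+0+0+1+1+0+0 mod 2 = 0
  s[3] = (0000000111111110000000011111111)·(1110011011110010111010111101100) mod 2 = 0+0+0+0+0+0+0+0+1+1+1+1+0+0+1+0+0+0+0+0+0+0+0+1+1+1+0+1+1+0+0 mod 2 = 0
  s[4] = (0000000000000001111111111111111)·(1110011011110010111010111101100) mod 2 = 0+0+0+0+0+0+0+0+0+0+0+0+0+0+0+0+1+1+1+0+1+0+1+1+1+1+0+1+1+0+0 mod 2 = 0
Syndrome = 01000
Column 2 of H equals this syndrome → error at bit 2 (1-indexed).
Flip bit 2: 1110011011110010111010111101100 → 1010011011110010111010111101100
Extract data bits at positions {3,5,6,7,9,10,11,12,13,14,15,17,18,19,20,21,22,23,24,25,26,27,28,29,30,31}: 10111111001111010111101100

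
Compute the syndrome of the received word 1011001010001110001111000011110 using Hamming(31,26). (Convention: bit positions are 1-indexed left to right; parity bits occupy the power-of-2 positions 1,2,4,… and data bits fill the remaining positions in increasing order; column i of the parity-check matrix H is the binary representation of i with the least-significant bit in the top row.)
Syndrome s = H · r^T (mod 2), r = 1011001010001110001111000011110:
  s[0] = (1010101010101010101010101010101)·(1011001010001110001111000011110) mod 2 = 1+0+1+0+0+0+1+0+1+0+0+0+1+0+1+0+0+0+1+0+1+0+0+0+0+0+1+0+1+0+0 mod 2 = 0
  s[1] = (0110011001100110011001100110011)·(1011001010001110001111000011110) mod 2 = 0+0+1+0+0+0+1+0+0+0+0+0+0+1+1+0+0+0+1+0+0+1+0+0+0+0+1+0+0+1+0 mod 2 = 0
  s[2] = (0001111000011110000111100001111)·(1011001010001110001111000011110) mod 2 = 0+0+0+1+0+0+1+0+0+0+0+0+1+1+1+0+0+0+0+1+1+1+0+0+0+0+0+1+1+1+0 mod 2 = 1
  s[3] = (0000000111111110000000011111111)·(1011001010001110001111000011110) mod 2 = 0+0+0+0+0+0+0+0+1+0+0+0+1+1+1+0+0+0+0+0+0+0+0+0+0+0+1+1+1+1+0 mod 2 = 0
  s[4] = (0000000000000001111111111111111)·(1011001010001110001111000011110) mod 2 = 0+0+0+0+0+0+0+0+0+0+0+0+0+0+0+0+0+0+1+1+1+1+0+0+0+0+1+1+1+1+0 mod 2 = 0
Syndrome = 00100
Non-zero syndrome: error at position 4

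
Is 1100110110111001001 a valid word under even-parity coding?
Sum of all bits: 1+1+0+0+1+1+0+1+1+0+1+1+1+0+0+1+0+0+1 = 11; 11 mod 2 = 1. Result is 1 → parity error detected.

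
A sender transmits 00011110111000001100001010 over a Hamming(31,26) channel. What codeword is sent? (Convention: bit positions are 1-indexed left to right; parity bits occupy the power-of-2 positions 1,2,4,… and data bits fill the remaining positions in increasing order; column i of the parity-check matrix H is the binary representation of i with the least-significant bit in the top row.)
Codeword c = d · G (mod 2), d = 00011110111000001100001010:
  c[0] = d·G[:,0] = (00011110111000001100001010)·(11011010101101010101010101) mod 2 = 0+0+0+1+1+0+1+0+1+0+1+0+0+0+0+0+0+1+0+0+0+0+0+0+0+0 mod 2 = 0
  c[1] = d·G[:,1] = (00011110111000001100001010)·(10110110011011001100110011) mod 2 = 0+0+0+1+0+1+1+0+0+1+1+0+0+0+0+0+1+1+0+0+0+0+0+0+1+0 mod 2 = 0
  c[2] = d·G[:,2] = (00011110111000001100001010)·(10000000000000000000000000) mod 2 = 0+0+0+0+0+0+0+0+0+0+0+0+0+0+0+0+0+0+0+0+0+0+0+0+0+0 mod 2 = 0
  c[3] = d·G[:,3] = (00011110111000001100001010)·(01110001111000111100001111) mod 2 = 0+0+0+1+0+0+0+0+1+1+1+0+0+0+0+0+1+1+0+0+0+0+1+0+1+0 mod 2 = 0
  c[4] = d·G[:,4] = (00011110111000001100001010)·(01000000000000000000000000) mod 2 = 0+0+0+0+0+0+0+0+0+0+0+0+0+0+0+0+0+0+0+0+0+0+0+0+0+0 mod 2 = 0
  c[5] = d·G[:,5] = (00011110111000001100001010)·(00100000000000000000000000) mod 2 = 0+0+0+0+0+0+0+0+0+0+0+0+0+0+0+0+0+0+0+0+0+0+0+0+0+0 mod 2 = 0
  c[6] = d·G[:,6] = (00011110111000001100001010)·(00010000000000000000000000) mod 2 = 0+0+0+1+0+0+0+0+0+0+0+0+0+0+0+0+0+0+0+0+0+0+0+0+0+0 mod 2 = 1
  c[7] = d·G[:,7] = (00011110111000001100001010)·(00001111111000000011111111) mod 2 = 0+0+0+0+1+1+1+0+1+1+1+0+0+0+0+0+0+0+0+0+0+0+1+0+1+0 mod 2 = 0
  c[8] = d·G[:,8] = (00011110111000001100001010)·(00001000000000000000000000) mod 2 = 0+0+0+0+1+0+0+0+0+0+0+0+0+0+0+0+0+0+0+0+0+0+0+0+0+0 mod 2 = 1
  c[9] = d·G[:,9] = (00011110111000001100001010)·(00000100000000000000000000) mod 2 = 0+0+0+0+0+1+0+0+0+0+0+0+0+0+0+0+0+0+0+0+0+0+0+0+0+0 mod 2 = 1
  c[10] = d·G[:,10] = (00011110111000001100001010)·(00000010000000000000000000) mod 2 = 0+0+0+0+0+0+1+0+0+0+0+0+0+0+0+0+0+0+0+0+0+0+0+0+0+0 mod 2 = 1
  c[11] = d·G[:,11] = (00011110111000001100001010)·(00000001000000000000000000) mod 2 = 0+0+0+0+0+0+0+0+0+0+0+0+0+0+0+0+0+0+0+0+0+0+0+0+0+0 mod 2 = 0
  c[12] = d·G[:,12] = (00011110111000001100001010)·(00000000100000000000000000) mod 2 = 0+0+0+0+0+0+0+0+1+0+0+0+0+0+0+0+0+0+0+0+0+0+0+0+0+0 mod 2 = 1
  c[13] = d·G[:,13] = (00011110111000001100001010)·(00000000010000000000000000) mod 2 = 0+0+0+0+0+0+0+0+0+1+0+0+0+0+0+0+0+0+0+0+0+0+0+0+0+0 mod 2 = 1
  c[14] = d·G[:,14] = (00011110111000001100001010)·(00000000001000000000000000) mod 2 = 0+0+0+0+0+0+0+0+0+0+1+0+0+0+0+0+0+0+0+0+0+0+0+0+0+0 mod 2 = 1
  c[15] = d·G[:,15] = (00011110111000001100001010)·(00000000000111111111111111) mod 2 = 0+0+0+0+0+0+0+0+0+0+0+0+0+0+0+0+1+1+0+0+0+0+1+0+1+0 mod 2 = 0
  c[16] = d·G[:,16] = (00011110111000001100001010)·(00000000000100000000000000) mod 2 = 0+0+0+0+0+0+0+0+0+0+0+0+0+0+0+0+0+0+0+0+0+0+0+0+0+0 mod 2 = 0
  c[17] = d·G[:,17] = (00011110111000001100001010)·(00000000000010000000000000) mod 2 = 0+0+0+0+0+0+0+0+0+0+0+0+0+0+0+0+0+0+0+0+0+0+0+0+0+0 mod 2 = 0
  c[18] = d·G[:,18] = (00011110111000001100001010)·(00000000000001000000000000) mod 2 = 0+0+0+0+0+0+0+0+0+0+0+0+0+0+0+0+0+0+0+0+0+0+0+0+0+0 mod 2 = 0
  c[19] = d·G[:,19] = (00011110111000001100001010)·(00000000000000100000000000) mod 2 = 0+0+0+0+0+0+0+0+0+0+0+0+0+0+0+0+0+0+0+0+0+0+0+0+0+0 mod 2 = 0
  c[20] = d·G[:,20] = (00011110111000001100001010)·(00000000000000010000000000) mod 2 = 0+0+0+0+0+0+0+0+0+0+0+0+0+0+0+0+0+0+0+0+0+0+0+0+0+0 mod 2 = 0
  c[21] = d·G[:,21] = (00011110111000001100001010)·(00000000000000001000000000) mod 2 = 0+0+0+0+0+0+0+0+0+0+0+0+0+0+0+0+1+0+0+0+0+0+0+0+0+0 mod 2 = 1
  c[22] = d·G[:,22] = (00011110111000001100001010)·(00000000000000000100000000) mod 2 = 0+0+0+0+0+0+0+0+0+0+0+0+0+0+0+0+0+1+0+0+0+0+0+0+0+0 mod 2 = 1
  c[23] = d·G[:,23] = (00011110111000001100001010)·(00000000000000000010000000) mod 2 = 0+0+0+0+0+0+0+0+0+0+0+0+0+0+0+0+0+0+0+0+0+0+0+0+0+0 mod 2 = 0
  c[24] = d·G[:,24] = (00011110111000001100001010)·(00000000000000000001000000) mod 2 = 0+0+0+0+0+0+0+0+0+0+0+0+0+0+0+0+0+0+0+0+0+0+0+0+0+0 mod 2 = 0
  c[25] = d·G[:,25] = (00011110111000001100001010)·(00000000000000000000100000) mod 2 = 0+0+0+0+0+0+0+0+0+0+0+0+0+0+0+0+0+0+0+0+0+0+0+0+0+0 mod 2 = 0
  c[26] = d·G[:,26] = (00011110111000001100001010)·(00000000000000000000010000) mod 2 = 0+0+0+0+0+0+0+0+0+0+0+0+0+0+0+0+0+0+0+0+0+0+0+0+0+0 mod 2 = 0
  c[27] = d·G[:,27] = (00011110111000001100001010)·(00000000000000000000001000) mod 2 = 0+0+0+0+0+0+0+0+0+0+0+0+0+0+0+0+0+0+0+0+0+0+1+0+0+0 mod 2 = 1
  c[28] = d·G[:,28] = (00011110111000001100001010)·(00000000000000000000000100) mod 2 = 0+0+0+0+0+0+0+0+0+0+0+0+0+0+0+0+0+0+0+0+0+0+0+0+0+0 mod 2 = 0
  c[29] = d·G[:,29] = (00011110111000001100001010)·(00000000000000000000000010) mod 2 = 0+0+0+0+0+0+0+0+0+0+0+0+0+0+0+0+0+0+0+0+0+0+0+0+1+0 mod 2 = 1
  c[30] = d·G[:,30] = (00011110111000001100001010)·(00000000000000000000000001) mod 2 = 0+0+0+0+0+0+0+0+0+0+0+0+0+0+0+0+0+0+0+0+0+0+0+0+0+0 mod 2 = 0
Codeword = 0000001011101110000001100001010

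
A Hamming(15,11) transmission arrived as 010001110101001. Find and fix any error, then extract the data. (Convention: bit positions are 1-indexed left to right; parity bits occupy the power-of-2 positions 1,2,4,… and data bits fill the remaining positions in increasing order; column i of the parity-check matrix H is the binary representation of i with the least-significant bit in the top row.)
Syndrome s = H · r^T (mod 2), r = 010001110101001:
  s[0] = (101010101010101)·(010001110101001) mod 2 = 0+0+0+0+0+0+1+0+0+0+0+0+0+0+1 mod 2 = 0
  s[1] = (011001100110011)·(010001110101001) mod 2 = 0+1+0+0+0+1+1+0+0+1+0+0+0+0+1 mod 2 = 1
  s[2] = (000111100001111)·(010001110101001) mod 2 = 0+0+0+0+0+1+1+0+0+0+0+1+0+0+1 mod 2 = 0
  s[3] = (000000011111111)·(010001110101001) mod 2 = 0+0+0+0+0+0+0+1+0+1+0+1+0+0+1 mod 2 = 0
Syndrome = 0100
Column 2 of H equals this syndrome → error at bit 2 (1-indexed).
Flip bit 2: 010001110101001 → 000001110101001
Extract data bits at positions {3,5,6,7,9,10,11,12,13,14,15}: 00110101001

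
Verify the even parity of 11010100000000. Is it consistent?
Sum of all bits: 1+1+0+1+0+1+0+0+0+0+0+0+0+0 = 4; 4 mod 2 = 0. Result is 0 → valid parity.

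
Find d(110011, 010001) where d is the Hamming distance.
XOR = 100010, count of 1s = 2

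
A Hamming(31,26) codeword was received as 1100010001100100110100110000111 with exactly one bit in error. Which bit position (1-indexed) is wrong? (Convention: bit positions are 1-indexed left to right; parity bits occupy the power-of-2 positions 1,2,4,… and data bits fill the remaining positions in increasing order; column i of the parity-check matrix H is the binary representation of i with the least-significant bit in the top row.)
Syndrome s = H · r^T (mod 2), r = 1100010001100100110100110000111:
  s[0] = (1010101010101010101010101010101)·(1100010001100100110100110000111) mod 2 = 1+0+0+0+0+0+0+0+0+0+1+0+0+0+0+0+1+0+0+0+0+0+1+0+0+0+0+0+1+0+1 mod 2 = 0
  s[1] = (0110011001100110011001100110011)·(1100010001100100110100110000111) mod 2 = 0+1+0+0+0+1+0+0+0+1+1+0+0+1+0+0+0+1+0+0+0+0+1+0+0+0+0+0+0+1+1 mod 2 = 1
  s[2] = (0001111000011110000111100001111)·(1100010001100100110100110000111) mod 2 = 0+0+0+0+0+1+0+0+0+0+0+0+0+1+0+0+0+0+0+1+0+0+1+0+0+0+0+0+1+1+1 mod 2 = 1
  s[3] = (0000000111111110000000011111111)·(1100010001100100110100110000111) mod 2 = 0+0+0+0+0+0+0+0+0+1+1+0+0+1+0+0+0+0+0+0+0+0+0+1+0+0+0+0+1+1+1 mod 2 = 1
  s[4] = (0000000000000001111111111111111)·(1100010001100100110100110000111) mod 2 = 0+0+0+0+0+0+0+0+0+0+0+0+0+0+0+0+1+1+0+1+0+0+1+1+0+0+0+0+1+1+1 mod 2 = 0
Syndrome = 01110
Column i of H is the binary representation of i, so the syndrome is the binary index of the flipped bit.
Read s = 01110 with s[0] as LSB: 0·2^0 + 1·2^1 + 1·2^2 + 1·2^3 + 0·2^4 = 14.
Error is at bit position 14.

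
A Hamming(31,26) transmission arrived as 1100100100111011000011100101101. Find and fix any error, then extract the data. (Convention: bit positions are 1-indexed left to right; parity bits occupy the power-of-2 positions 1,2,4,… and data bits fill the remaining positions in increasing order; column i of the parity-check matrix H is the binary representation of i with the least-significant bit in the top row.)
Syndrome s = H · r^T (mod 2), r = 1100100100111011000011100101101:
  s[0] = (1010101010101010101010101010101)·(1100100100111011000011100101101) mod 2 = 1+0+0+0+1+0+0+0+0+0+1+0+1+0+1+0+0+0+0+0+1+0+1+0+0+0+0+0+1+0+1 mod 2 = 1
  s[1] = (0110011001100110011001100110011)·(1100100100111011000011100101101) mod 2 = 0+1+0+0+0+0+0+0+0+0+1+0+0+0+1+0+0+0+0+0+0+1+1+0+0+1+0+0+0+0+1 mod 2 = 1
  s[2] = (0001111000011110000111100001111)·(1100100100111011000011100101101) mod 2 = 0+0+0+0+1+0+0+0+0+0+0+1+1+0+1+0+0+0+0+0+1+1+1+0+0+0+0+1+1+0+1 mod 2 = 0
  s[3] = (0000000111111110000000011111111)·(1100100100111011000011100101101) mod 2 = 0+0+0+0+0+0+0+1+0+0+1+1+1+0+1+0+0+0+0+0+0+0+0+0+0+1+0+1+1+0+1 mod 2 = 1
  s[4] = (0000000000000001111111111111111)·(1100100100111011000011100101101) mod 2 = 0+0+0+0+0+0+0+0+0+0+0+0+0+0+0+1+0+0+0+0+1+1+1+0+0+1+0+1+1+0+1 mod 2 = 0
Syndrome = 11010
Column 11 of H equals this syndrome → error at bit 11 (1-indexed).
Flip bit 11: 1100100100111011000011100101101 → 1100100100011011000011100101101
Extract data bits at positions {3,5,6,7,9,10,11,12,13,14,15,17,18,19,20,21,22,23,24,25,26,27,28,29,30,31}: 01000001101000011100101101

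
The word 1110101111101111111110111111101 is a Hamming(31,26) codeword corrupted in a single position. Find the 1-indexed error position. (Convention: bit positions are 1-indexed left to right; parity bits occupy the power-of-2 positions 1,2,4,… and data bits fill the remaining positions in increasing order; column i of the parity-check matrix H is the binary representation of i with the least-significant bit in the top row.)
Syndrome s = H · r^T (mod 2), r = 1110101111101111111110111111101:
  s[0] = (1010101010101010101010101010101)·(1110101111101111111110111111101) mod 2 = 1+0+1+0+1+0+1+0+1+0+1+0+1+0+1+0+1+0+1+0+1+0+1+0+1+0+1+0+1+0+1 mod 2 = 0
  s[1] = (0110011001100110011001100110011)·(1110101111101111111110111111101) mod 2 = 0+1+1+0+0+0+1+0+0+1+1+0+0+1+1+0+0+1+1+0+0+0+1+0+0+1+1+0+0+0+1 mod 2 = 1
  s[2] = (0001111000011110000111100001111)·(1110101111101111111110111111101) mod 2 = 0+0+0+0+1+0+1+0+0+0+0+0+1+1+1+0+0+0+0+1+1+0+1+0+0+0+0+1+1+0+1 mod 2 = 1
  s[3] = (0000000111111110000000011111111)·(1110101111101111111110111111101) mod 2 = 0+0+0+0+0+0+0+1+1+1+1+0+1+1+1+0+0+0+0+0+0+0+0+1+1+1+1+1+1+0+1 mod 2 = 0
  s[4] = (0000000000000001111111111111111)·(1110101111101111111110111111101) mod 2 = 0+0+0+0+0+0+0+0+0+0+0+0+0+0+0+1+1+1+1+1+1+0+1+1+1+1+1+1+1+0+1 mod 2 = 0
Syndrome = 01100
Column i of H is the binary representation of i, so the syndrome is the binary index of the flipped bit.
Read s = 01100 with s[0] as LSB: 0·2^0 + 1·2^1 + 1·2^2 + 0·2^3 + 0·2^4 = 6.
Error is at bit position 6.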